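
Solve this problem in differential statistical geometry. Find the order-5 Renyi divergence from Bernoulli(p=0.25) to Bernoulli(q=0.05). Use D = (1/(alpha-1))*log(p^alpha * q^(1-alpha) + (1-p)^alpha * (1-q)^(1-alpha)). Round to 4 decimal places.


Renyi divergence of order alpha between Bernoulli distributions:
D = (1/(alpha-1))*log(p^alpha * q^(1-alpha) + (1-p)^alpha * (1-q)^(1-alpha)).
alpha = 5, p = 0.25, q = 0.05.
p^alpha * q^(1-alpha) = 0.25^5 * 0.05^-4 = 156.25.
(1-p)^alpha * (1-q)^(1-alpha) = 0.75^5 * 0.95^-4 = 0.291348.
sum = 156.25 + 0.291348 = 156.541348.
D = (1/4)*log(156.541348) = 1.2633

1.2633


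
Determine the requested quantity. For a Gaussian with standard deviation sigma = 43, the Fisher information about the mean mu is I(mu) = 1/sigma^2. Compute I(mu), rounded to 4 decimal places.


The Fisher information for the mean of a normal distribution is I(mu) = 1/sigma^2.
sigma = 43, so sigma^2 = 1849.
I(mu) = 1/1849 = 0.0005

0.0005


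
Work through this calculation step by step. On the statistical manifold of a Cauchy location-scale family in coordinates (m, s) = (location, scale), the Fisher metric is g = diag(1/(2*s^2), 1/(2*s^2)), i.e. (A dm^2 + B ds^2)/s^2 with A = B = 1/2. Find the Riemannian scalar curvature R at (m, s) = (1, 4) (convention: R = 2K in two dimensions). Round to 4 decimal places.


The metric has the form g = (A dm^2 + B ds^2)/s^2 with A = 1/2, B = 1/2.
Substitute u = sqrt(A/B)*m: g = B*(du^2 + ds^2)/s^2, i.e. B times the
Poincare upper half-plane metric, which has constant Gaussian curvature -1.
Scaling a 2D metric by a constant c divides the Gaussian curvature by c,
so K = -1/B = -1/(1/2) = -2.0000 everywhere (the point (m, s) = (1, 4) is irrelevant:
the curvature is constant).
Scalar curvature in dimension 2: R = 2K = -2/(1/2) = -4.0000.

-4.0000


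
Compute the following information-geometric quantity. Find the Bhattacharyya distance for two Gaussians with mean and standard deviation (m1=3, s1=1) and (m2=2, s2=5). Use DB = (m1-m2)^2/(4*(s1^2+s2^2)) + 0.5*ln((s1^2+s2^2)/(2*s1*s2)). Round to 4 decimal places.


Bhattacharyya distance between two Gaussians:
DB = (m1-m2)^2/(4*(s1^2+s2^2)) + (1/2)*ln((s1^2+s2^2)/(2*s1*s2)).
(m1-m2)^2 = (1)^2 = 1.
s1^2+s2^2 = 1 + 25 = 26.
term1 = 1/104 = 0.009615.
term2 = 0.5*ln(26/10.0) = 0.477756.
DB = 0.009615 + 0.477756 = 0.4874

0.4874


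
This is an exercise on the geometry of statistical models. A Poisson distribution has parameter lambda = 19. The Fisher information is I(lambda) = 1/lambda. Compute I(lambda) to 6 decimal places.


Fisher information for Poisson: I(lambda) = 1/lambda.
lambda = 19.
I(lambda) = 1/19 = 0.052632

0.052632


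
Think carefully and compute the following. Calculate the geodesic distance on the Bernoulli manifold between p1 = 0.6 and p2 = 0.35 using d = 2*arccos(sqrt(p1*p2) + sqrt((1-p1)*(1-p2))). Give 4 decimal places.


Geodesic distance on Bernoulli manifold:
d(p1,p2) = 2*arccos(sqrt(p1*p2) + sqrt((1-p1)*(1-p2))).
sqrt(p1*p2) = sqrt(0.6*0.35) = 0.458258.
sqrt((1-p1)*(1-p2)) = sqrt(0.4*0.65) = 0.509902.
arg = 0.458258 + 0.509902 = 0.96816.
d = 2*arccos(0.96816) = 0.5061

0.5061


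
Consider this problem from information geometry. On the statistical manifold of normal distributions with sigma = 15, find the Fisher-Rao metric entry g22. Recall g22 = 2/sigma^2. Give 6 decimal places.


For the 2-parameter normal family, the Fisher metric has:
  g11 = 1/sigma^2, g22 = 2/sigma^2.
sigma = 15, sigma^2 = 225.
g22 = 0.008889

0.008889


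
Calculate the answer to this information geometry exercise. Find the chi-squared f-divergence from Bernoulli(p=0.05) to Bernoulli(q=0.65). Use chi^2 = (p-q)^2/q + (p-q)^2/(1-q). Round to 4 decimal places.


Chi-squared divergence between Bernoulli distributions:
chi^2 = (p-q)^2/q + (p-q)^2/(1-q).
p = 0.05, q = 0.65, p-q = -0.6.
(p-q)^2 = 0.36.
term1 = 0.36/0.65 = 0.553846.
term2 = 0.36/0.35 = 1.028571.
chi^2 = 0.553846 + 1.028571 = 1.5824

1.5824


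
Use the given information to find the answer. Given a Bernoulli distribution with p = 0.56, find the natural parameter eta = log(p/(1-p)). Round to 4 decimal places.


Natural parameter for Bernoulli: eta = log(p/(1-p)).
p = 0.56, 1-p = 0.44.
p/(1-p) = 1.272727.
eta = log(1.272727) = 0.2412

0.2412


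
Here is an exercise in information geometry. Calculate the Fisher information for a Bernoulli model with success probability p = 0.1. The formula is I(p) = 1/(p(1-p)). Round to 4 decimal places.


For Bernoulli(p), Fisher information is I(p) = 1/(p*(1-p)).
p = 0.1, 1-p = 0.9.
p*(1-p) = 0.09.
I(p) = 1/0.09 = 11.1111

11.1111


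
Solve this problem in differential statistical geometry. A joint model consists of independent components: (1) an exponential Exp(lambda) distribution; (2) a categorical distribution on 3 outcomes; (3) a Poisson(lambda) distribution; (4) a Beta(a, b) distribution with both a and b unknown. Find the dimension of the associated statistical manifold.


The dimension of a statistical manifold equals the number of free
(independent) real parameters of the model. For a product of independent
blocks the parameter counts add.
- exponential (lambda): 1.
- categorical on 3 outcomes (probabilities sum to 1): 3-1 = 2.
- Poisson (lambda): 1.
- Beta (a, b): 2.
Total = 1 + 2 + 1 + 2 = 6.
Dimension = 6

6


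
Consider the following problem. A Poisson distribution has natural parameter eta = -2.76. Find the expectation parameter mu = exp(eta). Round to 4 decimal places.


Expectation parameter for Poisson exponential family:
mu = exp(eta).
eta = -2.76.
mu = exp(-2.76) = 0.0633

0.0633


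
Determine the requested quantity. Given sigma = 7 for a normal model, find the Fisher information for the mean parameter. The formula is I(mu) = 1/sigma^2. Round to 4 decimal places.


The Fisher information for the mean of a normal distribution is I(mu) = 1/sigma^2.
sigma = 7, so sigma^2 = 49.
I(mu) = 1/49 = 0.0204

0.0204


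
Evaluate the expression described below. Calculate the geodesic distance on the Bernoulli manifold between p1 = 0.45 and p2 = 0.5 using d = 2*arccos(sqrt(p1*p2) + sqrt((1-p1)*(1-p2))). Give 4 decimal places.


Geodesic distance on Bernoulli manifold:
d(p1,p2) = 2*arccos(sqrt(p1*p2) + sqrt((1-p1)*(1-p2))).
sqrt(p1*p2) = sqrt(0.45*0.5) = 0.474342.
sqrt((1-p1)*(1-p2)) = sqrt(0.55*0.5) = 0.524404.
arg = 0.474342 + 0.524404 = 0.998746.
d = 2*arccos(0.998746) = 0.1002

0.1002


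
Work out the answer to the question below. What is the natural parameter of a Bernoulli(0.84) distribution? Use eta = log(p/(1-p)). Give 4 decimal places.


Natural parameter for Bernoulli: eta = log(p/(1-p)).
p = 0.84, 1-p = 0.16.
p/(1-p) = 5.25.
eta = log(5.25) = 1.6582

1.6582


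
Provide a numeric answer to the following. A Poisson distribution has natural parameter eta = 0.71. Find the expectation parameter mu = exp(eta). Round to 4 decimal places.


Expectation parameter for Poisson exponential family:
mu = exp(eta).
eta = 0.71.
mu = exp(0.71) = 2.0340

2.0340


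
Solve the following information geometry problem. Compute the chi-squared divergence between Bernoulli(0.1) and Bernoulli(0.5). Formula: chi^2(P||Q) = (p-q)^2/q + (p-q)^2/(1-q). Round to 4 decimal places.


Chi-squared divergence between Bernoulli distributions:
chi^2 = (p-q)^2/q + (p-q)^2/(1-q).
p = 0.1, q = 0.5, p-q = -0.4.
(p-q)^2 = 0.16.
term1 = 0.16/0.5 = 0.32.
term2 = 0.16/0.5 = 0.32.
chi^2 = 0.32 + 0.32 = 0.6400

0.6400


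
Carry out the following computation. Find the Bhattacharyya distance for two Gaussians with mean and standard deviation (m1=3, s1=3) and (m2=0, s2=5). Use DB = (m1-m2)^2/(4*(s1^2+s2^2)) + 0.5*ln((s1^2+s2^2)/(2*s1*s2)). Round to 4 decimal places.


Bhattacharyya distance between two Gaussians:
DB = (m1-m2)^2/(4*(s1^2+s2^2)) + (1/2)*ln((s1^2+s2^2)/(2*s1*s2)).
(m1-m2)^2 = (3)^2 = 9.
s1^2+s2^2 = 9 + 25 = 34.
term1 = 9/136 = 0.066176.
term2 = 0.5*ln(34/30.0) = 0.062582.
DB = 0.066176 + 0.062582 = 0.1288

0.1288


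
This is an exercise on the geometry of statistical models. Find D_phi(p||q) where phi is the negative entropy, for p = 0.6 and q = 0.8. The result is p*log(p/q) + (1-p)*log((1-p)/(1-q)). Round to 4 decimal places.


Bregman divergence with negative entropy generator:
D = p*log(p/q) + (1-p)*log((1-p)/(1-q)).
p = 0.6, q = 0.8.
p*log(p/q) = 0.6*log(0.6/0.8) = -0.172609.
(1-p)*log((1-p)/(1-q)) = 0.4*log(0.4/0.2) = 0.277259.
D = -0.172609 + 0.277259 = 0.1046

0.1046


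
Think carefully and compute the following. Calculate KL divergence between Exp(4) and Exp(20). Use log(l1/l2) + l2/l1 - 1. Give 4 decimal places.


KL divergence for exponential family:
KL = log(l1/l2) + l2/l1 - 1.
log(4/20) = -1.609438.
20/4 = 5.0.
KL = -1.609438 + 5.0 - 1 = 2.3906

2.3906


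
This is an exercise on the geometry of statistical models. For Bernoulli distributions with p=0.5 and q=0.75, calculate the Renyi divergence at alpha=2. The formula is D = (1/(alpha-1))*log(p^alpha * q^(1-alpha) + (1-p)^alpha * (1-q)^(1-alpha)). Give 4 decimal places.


Renyi divergence of order alpha between Bernoulli distributions:
D = (1/(alpha-1))*log(p^alpha * q^(1-alpha) + (1-p)^alpha * (1-q)^(1-alpha)).
alpha = 2, p = 0.5, q = 0.75.
p^alpha * q^(1-alpha) = 0.5^2 * 0.75^-1 = 0.333333.
(1-p)^alpha * (1-q)^(1-alpha) = 0.5^2 * 0.25^-1 = 1.0.
sum = 0.333333 + 1.0 = 1.333333.
D = (1/1)*log(1.333333) = 0.2877

0.2877


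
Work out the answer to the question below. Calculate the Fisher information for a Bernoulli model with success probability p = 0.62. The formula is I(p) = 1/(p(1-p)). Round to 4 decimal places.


For Bernoulli(p), Fisher information is I(p) = 1/(p*(1-p)).
p = 0.62, 1-p = 0.38.
p*(1-p) = 0.2356.
I(p) = 1/0.2356 = 4.2445

4.2445


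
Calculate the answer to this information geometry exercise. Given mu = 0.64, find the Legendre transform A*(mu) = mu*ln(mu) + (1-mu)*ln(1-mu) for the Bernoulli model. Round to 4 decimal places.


Legendre transform for Bernoulli:
A*(mu) = mu*log(mu) + (1-mu)*log(1-mu).
mu = 0.64, 1-mu = 0.36.
mu*log(mu) = 0.64*log(0.64) = -0.285624.
(1-mu)*log(1-mu) = 0.36*log(0.36) = -0.367794.
A* = -0.285624 + -0.367794 = -0.6534

-0.6534


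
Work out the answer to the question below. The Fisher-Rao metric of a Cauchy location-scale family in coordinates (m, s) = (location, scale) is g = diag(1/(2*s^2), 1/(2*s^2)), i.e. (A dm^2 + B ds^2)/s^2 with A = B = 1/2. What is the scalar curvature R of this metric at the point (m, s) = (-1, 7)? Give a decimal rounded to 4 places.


The metric has the form g = (A dm^2 + B ds^2)/s^2 with A = 1/2, B = 1/2.
Substitute u = sqrt(A/B)*m: g = B*(du^2 + ds^2)/s^2, i.e. B times the
Poincare upper half-plane metric, which has constant Gaussian curvature -1.
Scaling a 2D metric by a constant c divides the Gaussian curvature by c,
so K = -1/B = -1/(1/2) = -2.0000 everywhere (the point (m, s) = (-1, 7) is irrelevant:
the curvature is constant).
Scalar curvature in dimension 2: R = 2K = -2/(1/2) = -4.0000.

-4.0000


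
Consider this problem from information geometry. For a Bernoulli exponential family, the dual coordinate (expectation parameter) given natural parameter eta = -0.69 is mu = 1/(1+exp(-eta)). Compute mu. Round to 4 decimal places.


Dual coordinate (expectation parameter) for Bernoulli:
mu = 1/(1+exp(-eta)).
eta = -0.69.
exp(-eta) = exp(0.69) = 1.993716.
mu = 1/(1+1.993716) = 0.3340

0.3340


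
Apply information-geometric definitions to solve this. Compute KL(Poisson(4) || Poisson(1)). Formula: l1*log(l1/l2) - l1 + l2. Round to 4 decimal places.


KL divergence for Poisson:
KL = l1*log(l1/l2) - l1 + l2.
l1 = 4, l2 = 1.
log(4/1) = 1.386294.
l1*log(l1/l2) = 4 * 1.386294 = 5.545177.
KL = 5.545177 - 4 + 1 = 2.5452

2.5452


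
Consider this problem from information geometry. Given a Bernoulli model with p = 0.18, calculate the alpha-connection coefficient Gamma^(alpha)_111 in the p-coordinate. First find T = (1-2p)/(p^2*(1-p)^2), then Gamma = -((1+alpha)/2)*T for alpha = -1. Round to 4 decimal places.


Skewness (Amari-Chentsov) tensor: T = (1-2p)/(p^2*(1-p)^2).
p = 0.18, 1-2p = 0.64, p^2 = 0.0324, (1-p)^2 = 0.6724.
T = 0.64/(0.0324 * 0.6724) = 29.376988.
In the p-coordinate, Gamma^(alpha) = Gamma^(0) - (alpha/2)*T with Gamma^(0) = (1/2)*g'(p) = -T/2,
so Gamma^(alpha) = -((1+alpha)/2)*T.
alpha = -1, -(1+alpha)/2 = 0.0.
Gamma = 0.0 * 29.376988 = 0.0000

0.0000


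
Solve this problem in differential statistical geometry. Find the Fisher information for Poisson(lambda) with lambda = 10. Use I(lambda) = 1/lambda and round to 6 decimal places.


Fisher information for Poisson: I(lambda) = 1/lambda.
lambda = 10.
I(lambda) = 1/10 = 0.100000

0.100000


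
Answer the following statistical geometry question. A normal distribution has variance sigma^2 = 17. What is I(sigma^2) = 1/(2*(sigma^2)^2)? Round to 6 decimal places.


Fisher information for variance: I(sigma^2) = 1/(2*sigma^4).
sigma^2 = 17, so sigma^4 = 289.
I = 1/(2*289) = 1/578 = 0.001730

0.001730


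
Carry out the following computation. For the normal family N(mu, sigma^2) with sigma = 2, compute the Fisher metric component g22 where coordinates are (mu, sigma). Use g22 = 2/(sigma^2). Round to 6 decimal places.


For the 2-parameter normal family, the Fisher metric has:
  g11 = 1/sigma^2, g22 = 2/sigma^2.
sigma = 2, sigma^2 = 4.
g22 = 0.500000

0.500000


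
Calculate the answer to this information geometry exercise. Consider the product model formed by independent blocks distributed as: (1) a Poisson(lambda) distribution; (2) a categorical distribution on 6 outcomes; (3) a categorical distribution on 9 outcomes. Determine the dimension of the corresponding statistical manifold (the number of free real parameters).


The dimension of a statistical manifold equals the number of free
(independent) real parameters of the model. For a product of independent
blocks the parameter counts add.
- Poisson (lambda): 1.
- categorical on 6 outcomes (probabilities sum to 1): 6-1 = 5.
- categorical on 9 outcomes (probabilities sum to 1): 9-1 = 8.
Total = 1 + 5 + 8 = 14.
Dimension = 14

14


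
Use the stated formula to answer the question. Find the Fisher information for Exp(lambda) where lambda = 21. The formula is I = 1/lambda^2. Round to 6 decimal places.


Fisher information for exponential: I(lambda) = 1/lambda^2.
lambda = 21, lambda^2 = 441.
I = 1/441 = 0.002268

0.002268


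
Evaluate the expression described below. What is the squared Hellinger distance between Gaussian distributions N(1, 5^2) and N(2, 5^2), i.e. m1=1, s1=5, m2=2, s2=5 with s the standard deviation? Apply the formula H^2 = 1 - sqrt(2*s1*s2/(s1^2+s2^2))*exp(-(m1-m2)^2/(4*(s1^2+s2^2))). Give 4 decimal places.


Squared Hellinger distance for Gaussians:
H^2 = 1 - sqrt(2*s1*s2/(s1^2+s2^2)) * exp(-(m1-m2)^2/(4*(s1^2+s2^2))).
s1^2 = 25, s2^2 = 25, s1^2+s2^2 = 50.
sqrt(2*5*5/(50)) = 1.0.
(m1-m2)^2 = (-1)^2 = 1.
exp(-1/(4*50)) = exp(-0.005) = 0.995012.
H^2 = 1 - 1.0*0.995012 = 0.0050

0.0050


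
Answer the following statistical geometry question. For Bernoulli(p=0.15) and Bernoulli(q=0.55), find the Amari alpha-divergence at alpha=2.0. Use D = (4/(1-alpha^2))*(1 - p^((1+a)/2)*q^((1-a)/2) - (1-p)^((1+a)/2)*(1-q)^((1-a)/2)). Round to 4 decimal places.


Amari alpha-divergence:
D = (4/(1-alpha^2))*(1 - p^((1+a)/2)*q^((1-a)/2) - (1-p)^((1+a)/2)*(1-q)^((1-a)/2)).
alpha = 2.0, p = 0.15, q = 0.55.
e1 = (1+alpha)/2 = 1.5, e2 = (1-alpha)/2 = -0.5.
t1 = p^e1 * q^e2 = 0.15^1.5 * 0.55^-0.5 = 0.078335.
t2 = (1-p)^e1 * (1-q)^e2 = 0.85^1.5 * 0.45^-0.5 = 1.168213.
4/(1-alpha^2) = -1.333333.
D = -1.333333*(1 - 0.078335 - 1.168213) = 0.3287

0.3287


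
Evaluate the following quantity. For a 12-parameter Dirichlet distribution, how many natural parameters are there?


Exponential family dimension calculation:
Dirichlet with 12 components has 12 natural parameters.

12


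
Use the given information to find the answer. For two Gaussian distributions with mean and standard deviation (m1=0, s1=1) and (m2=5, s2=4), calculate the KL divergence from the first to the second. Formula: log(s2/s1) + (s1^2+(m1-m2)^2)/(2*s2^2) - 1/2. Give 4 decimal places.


KL divergence between normal distributions:
KL = log(s2/s1) + (s1^2 + (m1-m2)^2)/(2*s2^2) - 1/2.
log(4/1) = 1.386294.
(1^2 + (0-5)^2)/(2*4^2) = (1 + 25)/32 = 0.8125.
KL = 1.386294 + 0.8125 - 0.5 = 1.6988

1.6988


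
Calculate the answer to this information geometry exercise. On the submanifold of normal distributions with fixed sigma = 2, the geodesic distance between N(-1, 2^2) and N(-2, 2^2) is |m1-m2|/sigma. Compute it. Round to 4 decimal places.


On the fixed-variance normal subfamily, geodesic distance = |m1-m2|/sigma.
|-1 - -2| = 1.
sigma = 2.
d = 1/2 = 0.5000

0.5000


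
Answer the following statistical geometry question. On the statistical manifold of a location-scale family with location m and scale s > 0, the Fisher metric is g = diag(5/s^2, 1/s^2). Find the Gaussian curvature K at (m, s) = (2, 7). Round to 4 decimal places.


The metric has the form g = (A dm^2 + B ds^2)/s^2 with A = 5, B = 1.
Substitute u = sqrt(A/B)*m: g = B*(du^2 + ds^2)/s^2, i.e. B times the
Poincare upper half-plane metric, which has constant Gaussian curvature -1.
Scaling a 2D metric by a constant c divides the Gaussian curvature by c,
so K = -1/B = -1/(1) = -1.0000 everywhere (the point (m, s) = (2, 7) is irrelevant:
the curvature is constant).
The requested Gaussian curvature is K = -1.0000.

-1.0000


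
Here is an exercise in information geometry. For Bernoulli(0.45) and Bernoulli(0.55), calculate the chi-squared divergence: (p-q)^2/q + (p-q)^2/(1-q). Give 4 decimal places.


Chi-squared divergence between Bernoulli distributions:
chi^2 = (p-q)^2/q + (p-q)^2/(1-q).
p = 0.45, q = 0.55, p-q = -0.1.
(p-q)^2 = 0.01.
term1 = 0.01/0.55 = 0.018182.
term2 = 0.01/0.45 = 0.022222.
chi^2 = 0.018182 + 0.022222 = 0.0404

0.0404


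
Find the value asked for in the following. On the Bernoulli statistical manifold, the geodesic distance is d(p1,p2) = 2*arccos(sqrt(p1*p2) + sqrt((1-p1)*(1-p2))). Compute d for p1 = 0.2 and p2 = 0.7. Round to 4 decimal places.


Geodesic distance on Bernoulli manifold:
d(p1,p2) = 2*arccos(sqrt(p1*p2) + sqrt((1-p1)*(1-p2))).
sqrt(p1*p2) = sqrt(0.2*0.7) = 0.374166.
sqrt((1-p1)*(1-p2)) = sqrt(0.8*0.3) = 0.489898.
arg = 0.374166 + 0.489898 = 0.864064.
d = 2*arccos(0.864064) = 1.0550

1.0550


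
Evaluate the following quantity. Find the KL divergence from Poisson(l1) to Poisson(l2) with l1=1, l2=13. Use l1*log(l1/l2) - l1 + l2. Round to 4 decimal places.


KL divergence for Poisson:
KL = l1*log(l1/l2) - l1 + l2.
l1 = 1, l2 = 13.
log(1/13) = -2.564949.
l1*log(l1/l2) = 1 * -2.564949 = -2.564949.
KL = -2.564949 - 1 + 13 = 9.4351

9.4351


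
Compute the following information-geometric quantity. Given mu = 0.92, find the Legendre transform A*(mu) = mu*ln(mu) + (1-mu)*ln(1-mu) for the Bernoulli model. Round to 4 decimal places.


Legendre transform for Bernoulli:
A*(mu) = mu*log(mu) + (1-mu)*log(1-mu).
mu = 0.92, 1-mu = 0.08.
mu*log(mu) = 0.92*log(0.92) = -0.076711.
(1-mu)*log(1-mu) = 0.08*log(0.08) = -0.202058.
A* = -0.076711 + -0.202058 = -0.2788

-0.2788


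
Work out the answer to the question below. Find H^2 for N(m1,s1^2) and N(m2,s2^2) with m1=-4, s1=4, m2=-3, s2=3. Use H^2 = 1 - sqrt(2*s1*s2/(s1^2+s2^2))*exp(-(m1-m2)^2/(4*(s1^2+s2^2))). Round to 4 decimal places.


Squared Hellinger distance for Gaussians:
H^2 = 1 - sqrt(2*s1*s2/(s1^2+s2^2)) * exp(-(m1-m2)^2/(4*(s1^2+s2^2))).
s1^2 = 16, s2^2 = 9, s1^2+s2^2 = 25.
sqrt(2*4*3/(25)) = 0.979796.
(m1-m2)^2 = (-1)^2 = 1.
exp(-1/(4*25)) = exp(-0.01) = 0.99005.
H^2 = 1 - 0.979796*0.99005 = 0.0300

0.0300


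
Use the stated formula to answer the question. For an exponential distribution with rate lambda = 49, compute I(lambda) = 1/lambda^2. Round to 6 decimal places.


Fisher information for exponential: I(lambda) = 1/lambda^2.
lambda = 49, lambda^2 = 2401.
I = 1/2401 = 0.000416

0.000416


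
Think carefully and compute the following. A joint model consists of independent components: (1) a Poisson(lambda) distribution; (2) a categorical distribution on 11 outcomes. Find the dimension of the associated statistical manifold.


The dimension of a statistical manifold equals the number of free
(independent) real parameters of the model. For a product of independent
blocks the parameter counts add.
- Poisson (lambda): 1.
- categorical on 11 outcomes (probabilities sum to 1): 11-1 = 10.
Total = 1 + 10 = 11.
Dimension = 11

11


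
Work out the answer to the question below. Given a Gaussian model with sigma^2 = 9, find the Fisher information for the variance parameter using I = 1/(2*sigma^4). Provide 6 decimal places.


Fisher information for variance: I(sigma^2) = 1/(2*sigma^4).
sigma^2 = 9, so sigma^4 = 81.
I = 1/(2*81) = 1/162 = 0.006173

0.006173


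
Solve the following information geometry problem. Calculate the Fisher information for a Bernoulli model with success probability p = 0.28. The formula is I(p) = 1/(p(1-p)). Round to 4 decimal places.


For Bernoulli(p), Fisher information is I(p) = 1/(p*(1-p)).
p = 0.28, 1-p = 0.72.
p*(1-p) = 0.2016.
I(p) = 1/0.2016 = 4.9603

4.9603


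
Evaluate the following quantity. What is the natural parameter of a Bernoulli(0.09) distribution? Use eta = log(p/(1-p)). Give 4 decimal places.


Natural parameter for Bernoulli: eta = log(p/(1-p)).
p = 0.09, 1-p = 0.91.
p/(1-p) = 0.098901.
eta = log(0.098901) = -2.3136

-2.3136


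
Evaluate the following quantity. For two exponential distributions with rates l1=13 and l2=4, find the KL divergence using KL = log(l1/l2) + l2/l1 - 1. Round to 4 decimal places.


KL divergence for exponential family:
KL = log(l1/l2) + l2/l1 - 1.
log(13/4) = 1.178655.
4/13 = 0.307692.
KL = 1.178655 + 0.307692 - 1 = 0.4863

0.4863


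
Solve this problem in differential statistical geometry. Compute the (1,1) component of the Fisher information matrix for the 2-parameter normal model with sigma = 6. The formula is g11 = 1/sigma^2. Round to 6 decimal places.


For the 2-parameter normal family, the Fisher metric has:
  g11 = 1/sigma^2, g22 = 2/sigma^2.
sigma = 6, sigma^2 = 36.
g11 = 0.027778

0.027778


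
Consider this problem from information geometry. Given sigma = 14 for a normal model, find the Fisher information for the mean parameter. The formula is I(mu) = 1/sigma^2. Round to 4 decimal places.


The Fisher information for the mean of a normal distribution is I(mu) = 1/sigma^2.
sigma = 14, so sigma^2 = 196.
I(mu) = 1/196 = 0.0051

0.0051


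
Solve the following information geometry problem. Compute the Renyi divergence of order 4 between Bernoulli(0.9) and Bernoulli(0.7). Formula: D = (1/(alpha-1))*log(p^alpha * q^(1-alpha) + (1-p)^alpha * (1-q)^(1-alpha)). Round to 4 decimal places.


Renyi divergence of order alpha between Bernoulli distributions:
D = (1/(alpha-1))*log(p^alpha * q^(1-alpha) + (1-p)^alpha * (1-q)^(1-alpha)).
alpha = 4, p = 0.9, q = 0.7.
p^alpha * q^(1-alpha) = 0.9^4 * 0.7^-3 = 1.912828.
(1-p)^alpha * (1-q)^(1-alpha) = 0.1^4 * 0.3^-3 = 0.003704.
sum = 1.912828 + 0.003704 = 1.916532.
D = (1/3)*log(1.916532) = 0.2168

0.2168


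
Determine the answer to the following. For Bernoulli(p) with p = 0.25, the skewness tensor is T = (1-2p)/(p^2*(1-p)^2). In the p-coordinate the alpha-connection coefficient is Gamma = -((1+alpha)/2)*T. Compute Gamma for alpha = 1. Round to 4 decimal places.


Skewness (Amari-Chentsov) tensor: T = (1-2p)/(p^2*(1-p)^2).
p = 0.25, 1-2p = 0.5, p^2 = 0.0625, (1-p)^2 = 0.5625.
T = 0.5/(0.0625 * 0.5625) = 14.222222.
In the p-coordinate, Gamma^(alpha) = Gamma^(0) - (alpha/2)*T with Gamma^(0) = (1/2)*g'(p) = -T/2,
so Gamma^(alpha) = -((1+alpha)/2)*T.
alpha = 1, -(1+alpha)/2 = -1.0.
Gamma = -1.0 * 14.222222 = -14.2222

-14.2222


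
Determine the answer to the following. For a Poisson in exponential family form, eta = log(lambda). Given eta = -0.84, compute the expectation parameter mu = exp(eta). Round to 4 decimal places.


Expectation parameter for Poisson exponential family:
mu = exp(eta).
eta = -0.84.
mu = exp(-0.84) = 0.4317

0.4317


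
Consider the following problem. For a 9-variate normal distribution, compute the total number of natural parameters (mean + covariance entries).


Exponential family dimension calculation:
For 9-dim MVN: mean has 9 params, covariance has 9*10/2 = 45 unique entries.
Total dim = 9 + 45 = 54.

54


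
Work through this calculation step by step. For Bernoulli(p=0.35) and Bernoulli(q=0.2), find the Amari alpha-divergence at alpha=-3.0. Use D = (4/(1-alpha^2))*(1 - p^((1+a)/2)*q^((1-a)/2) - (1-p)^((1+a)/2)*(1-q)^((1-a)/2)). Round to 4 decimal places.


Amari alpha-divergence:
D = (4/(1-alpha^2))*(1 - p^((1+a)/2)*q^((1-a)/2) - (1-p)^((1+a)/2)*(1-q)^((1-a)/2)).
alpha = -3.0, p = 0.35, q = 0.2.
e1 = (1+alpha)/2 = -1.0, e2 = (1-alpha)/2 = 2.0.
t1 = p^e1 * q^e2 = 0.35^-1.0 * 0.2^2.0 = 0.114286.
t2 = (1-p)^e1 * (1-q)^e2 = 0.65^-1.0 * 0.8^2.0 = 0.984615.
4/(1-alpha^2) = -0.5.
D = -0.5*(1 - 0.114286 - 0.984615) = 0.0495

0.0495


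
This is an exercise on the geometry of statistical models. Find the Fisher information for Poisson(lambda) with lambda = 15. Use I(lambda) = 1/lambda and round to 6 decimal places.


Fisher information for Poisson: I(lambda) = 1/lambda.
lambda = 15.
I(lambda) = 1/15 = 0.066667

0.066667


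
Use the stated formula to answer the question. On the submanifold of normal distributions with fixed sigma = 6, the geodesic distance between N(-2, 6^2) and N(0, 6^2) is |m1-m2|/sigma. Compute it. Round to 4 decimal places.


On the fixed-variance normal subfamily, geodesic distance = |m1-m2|/sigma.
|-2 - 0| = 2.
sigma = 6.
d = 2/6 = 0.3333

0.3333


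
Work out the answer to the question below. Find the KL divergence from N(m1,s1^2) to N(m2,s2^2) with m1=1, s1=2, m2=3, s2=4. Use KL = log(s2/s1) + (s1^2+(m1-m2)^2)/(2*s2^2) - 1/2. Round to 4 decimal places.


KL divergence between normal distributions:
KL = log(s2/s1) + (s1^2 + (m1-m2)^2)/(2*s2^2) - 1/2.
log(4/2) = 0.693147.
(2^2 + (1-3)^2)/(2*4^2) = (4 + 4)/32 = 0.25.
KL = 0.693147 + 0.25 - 0.5 = 0.4431

0.4431


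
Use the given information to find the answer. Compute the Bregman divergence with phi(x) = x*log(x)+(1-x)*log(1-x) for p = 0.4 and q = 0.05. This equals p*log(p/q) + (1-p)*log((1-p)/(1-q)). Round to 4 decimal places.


Bregman divergence with negative entropy generator:
D = p*log(p/q) + (1-p)*log((1-p)/(1-q)).
p = 0.4, q = 0.05.
p*log(p/q) = 0.4*log(0.4/0.05) = 0.831777.
(1-p)*log((1-p)/(1-q)) = 0.6*log(0.6/0.95) = -0.275719.
D = 0.831777 + -0.275719 = 0.5561

0.5561


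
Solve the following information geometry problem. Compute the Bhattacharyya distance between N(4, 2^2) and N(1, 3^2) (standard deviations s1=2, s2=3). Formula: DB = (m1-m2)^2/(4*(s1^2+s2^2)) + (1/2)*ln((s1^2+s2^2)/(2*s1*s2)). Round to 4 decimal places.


Bhattacharyya distance between two Gaussians:
DB = (m1-m2)^2/(4*(s1^2+s2^2)) + (1/2)*ln((s1^2+s2^2)/(2*s1*s2)).
(m1-m2)^2 = (3)^2 = 9.
s1^2+s2^2 = 4 + 9 = 13.
term1 = 9/52 = 0.173077.
term2 = 0.5*ln(13/12.0) = 0.040021.
DB = 0.173077 + 0.040021 = 0.2131

0.2131


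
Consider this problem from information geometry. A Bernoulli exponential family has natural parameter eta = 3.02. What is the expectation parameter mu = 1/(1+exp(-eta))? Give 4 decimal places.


Dual coordinate (expectation parameter) for Bernoulli:
mu = 1/(1+exp(-eta)).
eta = 3.02.
exp(-eta) = exp(-3.02) = 0.048801.
mu = 1/(1+0.048801) = 0.9535

0.9535


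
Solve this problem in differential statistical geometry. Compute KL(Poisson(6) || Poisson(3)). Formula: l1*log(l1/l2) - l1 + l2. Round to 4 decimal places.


KL divergence for Poisson:
KL = l1*log(l1/l2) - l1 + l2.
l1 = 6, l2 = 3.
log(6/3) = 0.693147.
l1*log(l1/l2) = 6 * 0.693147 = 4.158883.
KL = 4.158883 - 6 + 3 = 1.1589

1.1589


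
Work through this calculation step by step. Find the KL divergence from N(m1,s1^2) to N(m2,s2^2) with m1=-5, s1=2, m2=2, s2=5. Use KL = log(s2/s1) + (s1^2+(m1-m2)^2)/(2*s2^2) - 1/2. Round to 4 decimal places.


KL divergence between normal distributions:
KL = log(s2/s1) + (s1^2 + (m1-m2)^2)/(2*s2^2) - 1/2.
log(5/2) = 0.916291.
(2^2 + (-5-2)^2)/(2*5^2) = (4 + 49)/50 = 1.06.
KL = 0.916291 + 1.06 - 0.5 = 1.4763

1.4763


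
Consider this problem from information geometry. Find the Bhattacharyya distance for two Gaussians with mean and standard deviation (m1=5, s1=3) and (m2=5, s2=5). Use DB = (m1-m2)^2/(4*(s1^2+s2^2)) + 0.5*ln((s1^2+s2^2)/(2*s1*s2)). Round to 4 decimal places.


Bhattacharyya distance between two Gaussians:
DB = (m1-m2)^2/(4*(s1^2+s2^2)) + (1/2)*ln((s1^2+s2^2)/(2*s1*s2)).
(m1-m2)^2 = (0)^2 = 0.
s1^2+s2^2 = 9 + 25 = 34.
term1 = 0/136 = 0.0.
term2 = 0.5*ln(34/30.0) = 0.062582.
DB = 0.0 + 0.062582 = 0.0626

0.0626


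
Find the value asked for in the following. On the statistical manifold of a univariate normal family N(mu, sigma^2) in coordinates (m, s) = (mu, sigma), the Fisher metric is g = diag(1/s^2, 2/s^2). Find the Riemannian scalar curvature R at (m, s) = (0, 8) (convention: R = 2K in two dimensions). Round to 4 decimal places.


The metric has the form g = (A dm^2 + B ds^2)/s^2 with A = 1, B = 2.
Substitute u = sqrt(A/B)*m: g = B*(du^2 + ds^2)/s^2, i.e. B times the
Poincare upper half-plane metric, which has constant Gaussian curvature -1.
Scaling a 2D metric by a constant c divides the Gaussian curvature by c,
so K = -1/B = -1/(2) = -0.5000 everywhere (the point (m, s) = (0, 8) is irrelevant:
the curvature is constant).
Scalar curvature in dimension 2: R = 2K = -2/(2) = -1.0000.

-1.0000


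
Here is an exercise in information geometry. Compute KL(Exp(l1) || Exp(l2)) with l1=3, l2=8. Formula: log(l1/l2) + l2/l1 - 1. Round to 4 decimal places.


KL divergence for exponential family:
KL = log(l1/l2) + l2/l1 - 1.
log(3/8) = -0.980829.
8/3 = 2.666667.
KL = -0.980829 + 2.666667 - 1 = 0.6858

0.6858


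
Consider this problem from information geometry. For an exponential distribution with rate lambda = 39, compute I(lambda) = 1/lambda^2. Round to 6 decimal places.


Fisher information for exponential: I(lambda) = 1/lambda^2.
lambda = 39, lambda^2 = 1521.
I = 1/1521 = 0.000657

0.000657


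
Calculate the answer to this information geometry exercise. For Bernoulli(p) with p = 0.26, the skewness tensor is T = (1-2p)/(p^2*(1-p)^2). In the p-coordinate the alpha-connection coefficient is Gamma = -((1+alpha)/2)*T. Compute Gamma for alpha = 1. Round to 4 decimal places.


Skewness (Amari-Chentsov) tensor: T = (1-2p)/(p^2*(1-p)^2).
p = 0.26, 1-2p = 0.48, p^2 = 0.0676, (1-p)^2 = 0.5476.
T = 0.48/(0.0676 * 0.5476) = 12.966749.
In the p-coordinate, Gamma^(alpha) = Gamma^(0) - (alpha/2)*T with Gamma^(0) = (1/2)*g'(p) = -T/2,
so Gamma^(alpha) = -((1+alpha)/2)*T.
alpha = 1, -(1+alpha)/2 = -1.0.
Gamma = -1.0 * 12.966749 = -12.9667

-12.9667


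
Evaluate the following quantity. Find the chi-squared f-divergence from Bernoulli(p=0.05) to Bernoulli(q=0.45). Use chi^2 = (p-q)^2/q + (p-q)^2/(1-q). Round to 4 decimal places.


Chi-squared divergence between Bernoulli distributions:
chi^2 = (p-q)^2/q + (p-q)^2/(1-q).
p = 0.05, q = 0.45, p-q = -0.4.
(p-q)^2 = 0.16.
term1 = 0.16/0.45 = 0.355556.
term2 = 0.16/0.55 = 0.290909.
chi^2 = 0.355556 + 0.290909 = 0.6465

0.6465


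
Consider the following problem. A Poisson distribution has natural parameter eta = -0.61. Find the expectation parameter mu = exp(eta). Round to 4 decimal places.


Expectation parameter for Poisson exponential family:
mu = exp(eta).
eta = -0.61.
mu = exp(-0.61) = 0.5434

0.5434


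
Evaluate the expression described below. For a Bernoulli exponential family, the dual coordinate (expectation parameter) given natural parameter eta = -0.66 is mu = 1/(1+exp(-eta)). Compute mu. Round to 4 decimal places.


Dual coordinate (expectation parameter) for Bernoulli:
mu = 1/(1+exp(-eta)).
eta = -0.66.
exp(-eta) = exp(0.66) = 1.934792.
mu = 1/(1+1.934792) = 0.3407

0.3407


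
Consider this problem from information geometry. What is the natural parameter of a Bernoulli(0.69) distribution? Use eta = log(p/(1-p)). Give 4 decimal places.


Natural parameter for Bernoulli: eta = log(p/(1-p)).
p = 0.69, 1-p = 0.31.
p/(1-p) = 2.225806.
eta = log(2.225806) = 0.8001

0.8001


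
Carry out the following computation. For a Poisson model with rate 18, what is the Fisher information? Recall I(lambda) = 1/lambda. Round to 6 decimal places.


Fisher information for Poisson: I(lambda) = 1/lambda.
lambda = 18.
I(lambda) = 1/18 = 0.055556

0.055556


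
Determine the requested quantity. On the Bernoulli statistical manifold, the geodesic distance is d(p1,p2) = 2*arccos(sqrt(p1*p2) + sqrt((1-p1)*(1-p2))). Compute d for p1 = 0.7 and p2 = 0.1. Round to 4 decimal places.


Geodesic distance on Bernoulli manifold:
d(p1,p2) = 2*arccos(sqrt(p1*p2) + sqrt((1-p1)*(1-p2))).
sqrt(p1*p2) = sqrt(0.7*0.1) = 0.264575.
sqrt((1-p1)*(1-p2)) = sqrt(0.3*0.9) = 0.519615.
arg = 0.264575 + 0.519615 = 0.78419.
d = 2*arccos(0.78419) = 1.3388

1.3388


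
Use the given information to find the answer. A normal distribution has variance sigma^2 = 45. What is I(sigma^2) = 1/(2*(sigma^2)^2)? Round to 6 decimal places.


Fisher information for variance: I(sigma^2) = 1/(2*sigma^4).
sigma^2 = 45, so sigma^4 = 2025.
I = 1/(2*2025) = 1/4050 = 0.000247

0.000247


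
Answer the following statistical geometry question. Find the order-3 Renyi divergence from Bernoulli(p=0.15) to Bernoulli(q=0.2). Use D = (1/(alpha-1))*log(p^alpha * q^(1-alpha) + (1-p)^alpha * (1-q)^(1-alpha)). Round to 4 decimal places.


Renyi divergence of order alpha between Bernoulli distributions:
D = (1/(alpha-1))*log(p^alpha * q^(1-alpha) + (1-p)^alpha * (1-q)^(1-alpha)).
alpha = 3, p = 0.15, q = 0.2.
p^alpha * q^(1-alpha) = 0.15^3 * 0.2^-2 = 0.084375.
(1-p)^alpha * (1-q)^(1-alpha) = 0.85^3 * 0.8^-2 = 0.95957.
sum = 0.084375 + 0.95957 = 1.043945.
D = (1/2)*log(1.043945) = 0.0215

0.0215


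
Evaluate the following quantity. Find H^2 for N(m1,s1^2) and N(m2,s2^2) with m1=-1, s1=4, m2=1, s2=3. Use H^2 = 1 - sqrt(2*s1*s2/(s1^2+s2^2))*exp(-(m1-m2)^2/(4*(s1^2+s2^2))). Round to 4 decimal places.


Squared Hellinger distance for Gaussians:
H^2 = 1 - sqrt(2*s1*s2/(s1^2+s2^2)) * exp(-(m1-m2)^2/(4*(s1^2+s2^2))).
s1^2 = 16, s2^2 = 9, s1^2+s2^2 = 25.
sqrt(2*4*3/(25)) = 0.979796.
(m1-m2)^2 = (-2)^2 = 4.
exp(-4/(4*25)) = exp(-0.04) = 0.960789.
H^2 = 1 - 0.979796*0.960789 = 0.0586

0.0586


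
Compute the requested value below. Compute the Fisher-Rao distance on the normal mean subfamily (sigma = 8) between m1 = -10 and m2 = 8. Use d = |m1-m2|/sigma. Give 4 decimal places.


On the fixed-variance normal subfamily, geodesic distance = |m1-m2|/sigma.
|-10 - 8| = 18.
sigma = 8.
d = 18/8 = 2.2500

2.2500


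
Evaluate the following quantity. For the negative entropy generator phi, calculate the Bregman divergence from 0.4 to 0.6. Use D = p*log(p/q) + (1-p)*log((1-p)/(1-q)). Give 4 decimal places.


Bregman divergence with negative entropy generator:
D = p*log(p/q) + (1-p)*log((1-p)/(1-q)).
p = 0.4, q = 0.6.
p*log(p/q) = 0.4*log(0.4/0.6) = -0.162186.
(1-p)*log((1-p)/(1-q)) = 0.6*log(0.6/0.4) = 0.243279.
D = -0.162186 + 0.243279 = 0.0811

0.0811


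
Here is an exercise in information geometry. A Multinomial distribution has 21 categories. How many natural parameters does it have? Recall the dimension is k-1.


Exponential family dimension calculation:
For Multinomial with k=21 categories, dim = k-1 = 20.

20


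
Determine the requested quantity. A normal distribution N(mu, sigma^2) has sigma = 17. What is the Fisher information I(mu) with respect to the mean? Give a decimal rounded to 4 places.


The Fisher information for the mean of a normal distribution is I(mu) = 1/sigma^2.
sigma = 17, so sigma^2 = 289.
I(mu) = 1/289 = 0.0035

0.0035


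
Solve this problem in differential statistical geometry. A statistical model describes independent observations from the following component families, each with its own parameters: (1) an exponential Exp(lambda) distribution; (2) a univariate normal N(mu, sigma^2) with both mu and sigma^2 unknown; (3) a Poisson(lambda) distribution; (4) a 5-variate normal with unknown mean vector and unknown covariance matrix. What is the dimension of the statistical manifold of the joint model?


The dimension of a statistical manifold equals the number of free
(independent) real parameters of the model. For a product of independent
blocks the parameter counts add.
- exponential (lambda): 1.
- normal (mu, sigma^2): 2.
- Poisson (lambda): 1.
- 5-variate normal: 5 (mean) + 5*6/2 = 15 (symmetric covariance) = 20.
Total = 1 + 2 + 1 + 20 = 24.
Dimension = 24

24


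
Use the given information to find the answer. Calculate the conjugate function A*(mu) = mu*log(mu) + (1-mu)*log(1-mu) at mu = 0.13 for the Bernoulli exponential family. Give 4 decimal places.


Legendre transform for Bernoulli:
A*(mu) = mu*log(mu) + (1-mu)*log(1-mu).
mu = 0.13, 1-mu = 0.87.
mu*log(mu) = 0.13*log(0.13) = -0.265229.
(1-mu)*log(1-mu) = 0.87*log(0.87) = -0.121158.
A* = -0.265229 + -0.121158 = -0.3864

-0.3864


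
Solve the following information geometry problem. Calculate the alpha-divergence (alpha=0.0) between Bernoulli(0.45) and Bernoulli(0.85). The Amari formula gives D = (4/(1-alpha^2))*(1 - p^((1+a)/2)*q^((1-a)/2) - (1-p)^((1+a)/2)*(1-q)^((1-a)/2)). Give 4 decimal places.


Amari alpha-divergence:
D = (4/(1-alpha^2))*(1 - p^((1+a)/2)*q^((1-a)/2) - (1-p)^((1+a)/2)*(1-q)^((1-a)/2)).
alpha = 0.0, p = 0.45, q = 0.85.
e1 = (1+alpha)/2 = 0.5, e2 = (1-alpha)/2 = 0.5.
t1 = p^e1 * q^e2 = 0.45^0.5 * 0.85^0.5 = 0.618466.
t2 = (1-p)^e1 * (1-q)^e2 = 0.55^0.5 * 0.15^0.5 = 0.287228.
4/(1-alpha^2) = 4.0.
D = 4.0*(1 - 0.618466 - 0.287228) = 0.3772

0.3772


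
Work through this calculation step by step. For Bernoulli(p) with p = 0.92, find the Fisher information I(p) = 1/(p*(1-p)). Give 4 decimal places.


For Bernoulli(p), Fisher information is I(p) = 1/(p*(1-p)).
p = 0.92, 1-p = 0.08.
p*(1-p) = 0.0736.
I(p) = 1/0.0736 = 13.5870

13.5870


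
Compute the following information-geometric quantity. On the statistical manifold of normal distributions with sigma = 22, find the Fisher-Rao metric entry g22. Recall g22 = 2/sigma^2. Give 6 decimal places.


For the 2-parameter normal family, the Fisher metric has:
  g11 = 1/sigma^2, g22 = 2/sigma^2.
sigma = 22, sigma^2 = 484.
g22 = 0.004132

0.004132


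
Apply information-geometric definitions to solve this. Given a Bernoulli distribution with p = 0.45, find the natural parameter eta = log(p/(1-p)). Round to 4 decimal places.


Natural parameter for Bernoulli: eta = log(p/(1-p)).
p = 0.45, 1-p = 0.55.
p/(1-p) = 0.818182.
eta = log(0.818182) = -0.2007

-0.2007


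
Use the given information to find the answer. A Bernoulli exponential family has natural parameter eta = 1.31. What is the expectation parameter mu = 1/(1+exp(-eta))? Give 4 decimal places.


Dual coordinate (expectation parameter) for Bernoulli:
mu = 1/(1+exp(-eta)).
eta = 1.31.
exp(-eta) = exp(-1.31) = 0.26982.
mu = 1/(1+0.26982) = 0.7875

0.7875


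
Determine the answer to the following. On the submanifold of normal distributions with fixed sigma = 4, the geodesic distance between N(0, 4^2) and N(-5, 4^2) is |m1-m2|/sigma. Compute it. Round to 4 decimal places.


On the fixed-variance normal subfamily, geodesic distance = |m1-m2|/sigma.
|0 - -5| = 5.
sigma = 4.
d = 5/4 = 1.2500

1.2500


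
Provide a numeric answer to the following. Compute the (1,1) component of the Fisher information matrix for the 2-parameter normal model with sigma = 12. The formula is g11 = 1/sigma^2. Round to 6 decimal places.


For the 2-parameter normal family, the Fisher metric has:
  g11 = 1/sigma^2, g22 = 2/sigma^2.
sigma = 12, sigma^2 = 144.
g11 = 0.006944

0.006944


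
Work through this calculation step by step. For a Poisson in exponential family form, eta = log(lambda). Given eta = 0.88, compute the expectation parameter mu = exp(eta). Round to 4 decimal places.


Expectation parameter for Poisson exponential family:
mu = exp(eta).
eta = 0.88.
mu = exp(0.88) = 2.4109

2.4109
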